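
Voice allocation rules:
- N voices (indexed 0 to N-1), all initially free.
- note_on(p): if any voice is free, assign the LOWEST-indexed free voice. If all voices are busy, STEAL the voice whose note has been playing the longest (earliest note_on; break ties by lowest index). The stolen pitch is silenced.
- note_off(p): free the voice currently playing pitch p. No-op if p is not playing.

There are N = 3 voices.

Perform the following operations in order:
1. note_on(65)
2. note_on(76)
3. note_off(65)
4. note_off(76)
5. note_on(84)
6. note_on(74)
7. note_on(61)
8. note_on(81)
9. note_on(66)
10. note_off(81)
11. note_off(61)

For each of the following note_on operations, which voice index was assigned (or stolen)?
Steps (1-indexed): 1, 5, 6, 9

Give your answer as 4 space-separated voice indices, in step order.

Op 1: note_on(65): voice 0 is free -> assigned | voices=[65 - -]
Op 2: note_on(76): voice 1 is free -> assigned | voices=[65 76 -]
Op 3: note_off(65): free voice 0 | voices=[- 76 -]
Op 4: note_off(76): free voice 1 | voices=[- - -]
Op 5: note_on(84): voice 0 is free -> assigned | voices=[84 - -]
Op 6: note_on(74): voice 1 is free -> assigned | voices=[84 74 -]
Op 7: note_on(61): voice 2 is free -> assigned | voices=[84 74 61]
Op 8: note_on(81): all voices busy, STEAL voice 0 (pitch 84, oldest) -> assign | voices=[81 74 61]
Op 9: note_on(66): all voices busy, STEAL voice 1 (pitch 74, oldest) -> assign | voices=[81 66 61]
Op 10: note_off(81): free voice 0 | voices=[- 66 61]
Op 11: note_off(61): free voice 2 | voices=[- 66 -]

Answer: 0 0 1 1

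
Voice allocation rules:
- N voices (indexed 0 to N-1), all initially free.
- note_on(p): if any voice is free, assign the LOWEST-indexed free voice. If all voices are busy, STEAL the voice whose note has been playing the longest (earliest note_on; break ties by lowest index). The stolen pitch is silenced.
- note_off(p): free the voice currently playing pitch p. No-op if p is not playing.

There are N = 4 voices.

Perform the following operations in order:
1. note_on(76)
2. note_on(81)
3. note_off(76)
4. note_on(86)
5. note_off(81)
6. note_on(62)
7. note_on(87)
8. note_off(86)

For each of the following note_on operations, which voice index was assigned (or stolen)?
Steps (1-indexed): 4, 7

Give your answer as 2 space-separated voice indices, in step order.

Answer: 0 2

Derivation:
Op 1: note_on(76): voice 0 is free -> assigned | voices=[76 - - -]
Op 2: note_on(81): voice 1 is free -> assigned | voices=[76 81 - -]
Op 3: note_off(76): free voice 0 | voices=[- 81 - -]
Op 4: note_on(86): voice 0 is free -> assigned | voices=[86 81 - -]
Op 5: note_off(81): free voice 1 | voices=[86 - - -]
Op 6: note_on(62): voice 1 is free -> assigned | voices=[86 62 - -]
Op 7: note_on(87): voice 2 is free -> assigned | voices=[86 62 87 -]
Op 8: note_off(86): free voice 0 | voices=[- 62 87 -]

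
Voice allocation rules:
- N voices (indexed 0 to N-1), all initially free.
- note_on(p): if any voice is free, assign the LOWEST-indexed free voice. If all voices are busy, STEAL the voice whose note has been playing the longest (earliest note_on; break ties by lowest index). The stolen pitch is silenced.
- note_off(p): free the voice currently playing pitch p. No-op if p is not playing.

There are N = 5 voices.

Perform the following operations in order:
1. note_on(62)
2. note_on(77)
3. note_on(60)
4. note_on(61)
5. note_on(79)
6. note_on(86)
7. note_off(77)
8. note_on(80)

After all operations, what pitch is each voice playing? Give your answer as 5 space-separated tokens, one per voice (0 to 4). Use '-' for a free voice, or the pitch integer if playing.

Op 1: note_on(62): voice 0 is free -> assigned | voices=[62 - - - -]
Op 2: note_on(77): voice 1 is free -> assigned | voices=[62 77 - - -]
Op 3: note_on(60): voice 2 is free -> assigned | voices=[62 77 60 - -]
Op 4: note_on(61): voice 3 is free -> assigned | voices=[62 77 60 61 -]
Op 5: note_on(79): voice 4 is free -> assigned | voices=[62 77 60 61 79]
Op 6: note_on(86): all voices busy, STEAL voice 0 (pitch 62, oldest) -> assign | voices=[86 77 60 61 79]
Op 7: note_off(77): free voice 1 | voices=[86 - 60 61 79]
Op 8: note_on(80): voice 1 is free -> assigned | voices=[86 80 60 61 79]

Answer: 86 80 60 61 79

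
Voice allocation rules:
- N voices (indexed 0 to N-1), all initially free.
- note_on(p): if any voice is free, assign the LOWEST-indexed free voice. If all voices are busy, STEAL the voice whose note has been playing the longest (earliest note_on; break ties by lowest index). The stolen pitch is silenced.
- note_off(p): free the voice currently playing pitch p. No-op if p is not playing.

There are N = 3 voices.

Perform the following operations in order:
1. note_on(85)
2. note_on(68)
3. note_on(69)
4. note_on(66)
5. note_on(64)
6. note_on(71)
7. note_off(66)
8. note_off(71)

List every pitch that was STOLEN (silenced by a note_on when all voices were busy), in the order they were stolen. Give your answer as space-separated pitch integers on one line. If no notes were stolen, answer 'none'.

Answer: 85 68 69

Derivation:
Op 1: note_on(85): voice 0 is free -> assigned | voices=[85 - -]
Op 2: note_on(68): voice 1 is free -> assigned | voices=[85 68 -]
Op 3: note_on(69): voice 2 is free -> assigned | voices=[85 68 69]
Op 4: note_on(66): all voices busy, STEAL voice 0 (pitch 85, oldest) -> assign | voices=[66 68 69]
Op 5: note_on(64): all voices busy, STEAL voice 1 (pitch 68, oldest) -> assign | voices=[66 64 69]
Op 6: note_on(71): all voices busy, STEAL voice 2 (pitch 69, oldest) -> assign | voices=[66 64 71]
Op 7: note_off(66): free voice 0 | voices=[- 64 71]
Op 8: note_off(71): free voice 2 | voices=[- 64 -]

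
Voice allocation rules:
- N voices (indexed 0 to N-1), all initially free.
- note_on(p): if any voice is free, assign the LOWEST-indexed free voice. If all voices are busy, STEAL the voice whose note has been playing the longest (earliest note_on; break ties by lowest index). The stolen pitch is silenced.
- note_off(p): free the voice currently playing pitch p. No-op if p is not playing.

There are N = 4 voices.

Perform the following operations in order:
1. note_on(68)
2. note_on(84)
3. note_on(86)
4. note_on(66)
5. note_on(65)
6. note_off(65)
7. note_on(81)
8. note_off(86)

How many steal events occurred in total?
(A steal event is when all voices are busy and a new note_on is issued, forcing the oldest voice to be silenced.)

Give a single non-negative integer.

Answer: 1

Derivation:
Op 1: note_on(68): voice 0 is free -> assigned | voices=[68 - - -]
Op 2: note_on(84): voice 1 is free -> assigned | voices=[68 84 - -]
Op 3: note_on(86): voice 2 is free -> assigned | voices=[68 84 86 -]
Op 4: note_on(66): voice 3 is free -> assigned | voices=[68 84 86 66]
Op 5: note_on(65): all voices busy, STEAL voice 0 (pitch 68, oldest) -> assign | voices=[65 84 86 66]
Op 6: note_off(65): free voice 0 | voices=[- 84 86 66]
Op 7: note_on(81): voice 0 is free -> assigned | voices=[81 84 86 66]
Op 8: note_off(86): free voice 2 | voices=[81 84 - 66]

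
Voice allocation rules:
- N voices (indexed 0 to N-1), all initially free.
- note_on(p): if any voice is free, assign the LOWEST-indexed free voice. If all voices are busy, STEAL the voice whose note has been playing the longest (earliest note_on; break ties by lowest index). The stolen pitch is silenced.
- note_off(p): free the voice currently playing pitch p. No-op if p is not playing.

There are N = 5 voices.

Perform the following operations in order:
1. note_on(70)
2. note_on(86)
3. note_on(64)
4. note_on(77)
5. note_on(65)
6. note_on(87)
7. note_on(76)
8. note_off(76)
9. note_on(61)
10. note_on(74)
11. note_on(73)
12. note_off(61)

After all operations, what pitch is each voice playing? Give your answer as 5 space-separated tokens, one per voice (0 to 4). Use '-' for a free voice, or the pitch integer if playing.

Answer: 87 - 74 73 65

Derivation:
Op 1: note_on(70): voice 0 is free -> assigned | voices=[70 - - - -]
Op 2: note_on(86): voice 1 is free -> assigned | voices=[70 86 - - -]
Op 3: note_on(64): voice 2 is free -> assigned | voices=[70 86 64 - -]
Op 4: note_on(77): voice 3 is free -> assigned | voices=[70 86 64 77 -]
Op 5: note_on(65): voice 4 is free -> assigned | voices=[70 86 64 77 65]
Op 6: note_on(87): all voices busy, STEAL voice 0 (pitch 70, oldest) -> assign | voices=[87 86 64 77 65]
Op 7: note_on(76): all voices busy, STEAL voice 1 (pitch 86, oldest) -> assign | voices=[87 76 64 77 65]
Op 8: note_off(76): free voice 1 | voices=[87 - 64 77 65]
Op 9: note_on(61): voice 1 is free -> assigned | voices=[87 61 64 77 65]
Op 10: note_on(74): all voices busy, STEAL voice 2 (pitch 64, oldest) -> assign | voices=[87 61 74 77 65]
Op 11: note_on(73): all voices busy, STEAL voice 3 (pitch 77, oldest) -> assign | voices=[87 61 74 73 65]
Op 12: note_off(61): free voice 1 | voices=[87 - 74 73 65]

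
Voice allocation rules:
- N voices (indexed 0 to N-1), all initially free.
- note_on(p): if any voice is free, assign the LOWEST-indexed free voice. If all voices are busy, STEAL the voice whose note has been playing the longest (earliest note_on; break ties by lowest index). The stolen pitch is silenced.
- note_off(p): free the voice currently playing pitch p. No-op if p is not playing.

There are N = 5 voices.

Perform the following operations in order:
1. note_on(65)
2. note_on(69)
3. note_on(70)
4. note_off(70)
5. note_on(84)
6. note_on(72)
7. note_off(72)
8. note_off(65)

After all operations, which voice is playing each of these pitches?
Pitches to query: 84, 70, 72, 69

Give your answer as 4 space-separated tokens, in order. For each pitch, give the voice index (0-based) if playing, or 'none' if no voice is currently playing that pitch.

Answer: 2 none none 1

Derivation:
Op 1: note_on(65): voice 0 is free -> assigned | voices=[65 - - - -]
Op 2: note_on(69): voice 1 is free -> assigned | voices=[65 69 - - -]
Op 3: note_on(70): voice 2 is free -> assigned | voices=[65 69 70 - -]
Op 4: note_off(70): free voice 2 | voices=[65 69 - - -]
Op 5: note_on(84): voice 2 is free -> assigned | voices=[65 69 84 - -]
Op 6: note_on(72): voice 3 is free -> assigned | voices=[65 69 84 72 -]
Op 7: note_off(72): free voice 3 | voices=[65 69 84 - -]
Op 8: note_off(65): free voice 0 | voices=[- 69 84 - -]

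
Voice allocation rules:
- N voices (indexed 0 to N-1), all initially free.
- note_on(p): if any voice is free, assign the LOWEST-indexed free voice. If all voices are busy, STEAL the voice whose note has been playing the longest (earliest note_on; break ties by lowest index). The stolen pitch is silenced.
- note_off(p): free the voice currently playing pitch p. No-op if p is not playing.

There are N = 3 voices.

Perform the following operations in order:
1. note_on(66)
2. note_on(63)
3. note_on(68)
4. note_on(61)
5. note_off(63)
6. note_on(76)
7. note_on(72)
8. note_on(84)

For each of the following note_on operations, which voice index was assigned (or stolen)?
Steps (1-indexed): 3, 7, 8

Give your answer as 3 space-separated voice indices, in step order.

Answer: 2 2 0

Derivation:
Op 1: note_on(66): voice 0 is free -> assigned | voices=[66 - -]
Op 2: note_on(63): voice 1 is free -> assigned | voices=[66 63 -]
Op 3: note_on(68): voice 2 is free -> assigned | voices=[66 63 68]
Op 4: note_on(61): all voices busy, STEAL voice 0 (pitch 66, oldest) -> assign | voices=[61 63 68]
Op 5: note_off(63): free voice 1 | voices=[61 - 68]
Op 6: note_on(76): voice 1 is free -> assigned | voices=[61 76 68]
Op 7: note_on(72): all voices busy, STEAL voice 2 (pitch 68, oldest) -> assign | voices=[61 76 72]
Op 8: note_on(84): all voices busy, STEAL voice 0 (pitch 61, oldest) -> assign | voices=[84 76 72]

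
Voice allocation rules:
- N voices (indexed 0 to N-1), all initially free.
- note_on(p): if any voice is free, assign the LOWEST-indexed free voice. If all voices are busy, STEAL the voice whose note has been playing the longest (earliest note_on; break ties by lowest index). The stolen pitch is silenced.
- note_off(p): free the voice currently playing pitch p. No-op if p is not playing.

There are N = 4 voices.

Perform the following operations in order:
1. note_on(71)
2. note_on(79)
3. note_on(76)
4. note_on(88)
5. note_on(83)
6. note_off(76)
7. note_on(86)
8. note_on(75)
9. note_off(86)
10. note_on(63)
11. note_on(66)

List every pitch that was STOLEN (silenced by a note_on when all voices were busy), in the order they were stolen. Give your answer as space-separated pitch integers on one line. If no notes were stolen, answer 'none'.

Answer: 71 79 88

Derivation:
Op 1: note_on(71): voice 0 is free -> assigned | voices=[71 - - -]
Op 2: note_on(79): voice 1 is free -> assigned | voices=[71 79 - -]
Op 3: note_on(76): voice 2 is free -> assigned | voices=[71 79 76 -]
Op 4: note_on(88): voice 3 is free -> assigned | voices=[71 79 76 88]
Op 5: note_on(83): all voices busy, STEAL voice 0 (pitch 71, oldest) -> assign | voices=[83 79 76 88]
Op 6: note_off(76): free voice 2 | voices=[83 79 - 88]
Op 7: note_on(86): voice 2 is free -> assigned | voices=[83 79 86 88]
Op 8: note_on(75): all voices busy, STEAL voice 1 (pitch 79, oldest) -> assign | voices=[83 75 86 88]
Op 9: note_off(86): free voice 2 | voices=[83 75 - 88]
Op 10: note_on(63): voice 2 is free -> assigned | voices=[83 75 63 88]
Op 11: note_on(66): all voices busy, STEAL voice 3 (pitch 88, oldest) -> assign | voices=[83 75 63 66]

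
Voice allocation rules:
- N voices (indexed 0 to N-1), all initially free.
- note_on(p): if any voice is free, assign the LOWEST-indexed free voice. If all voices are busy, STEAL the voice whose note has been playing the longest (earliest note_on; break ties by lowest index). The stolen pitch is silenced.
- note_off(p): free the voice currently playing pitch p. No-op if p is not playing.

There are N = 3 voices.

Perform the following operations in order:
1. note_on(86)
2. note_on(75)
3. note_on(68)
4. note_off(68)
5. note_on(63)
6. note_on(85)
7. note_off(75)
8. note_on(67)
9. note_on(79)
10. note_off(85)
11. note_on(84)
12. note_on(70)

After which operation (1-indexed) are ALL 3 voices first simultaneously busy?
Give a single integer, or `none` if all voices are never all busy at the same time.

Op 1: note_on(86): voice 0 is free -> assigned | voices=[86 - -]
Op 2: note_on(75): voice 1 is free -> assigned | voices=[86 75 -]
Op 3: note_on(68): voice 2 is free -> assigned | voices=[86 75 68]
Op 4: note_off(68): free voice 2 | voices=[86 75 -]
Op 5: note_on(63): voice 2 is free -> assigned | voices=[86 75 63]
Op 6: note_on(85): all voices busy, STEAL voice 0 (pitch 86, oldest) -> assign | voices=[85 75 63]
Op 7: note_off(75): free voice 1 | voices=[85 - 63]
Op 8: note_on(67): voice 1 is free -> assigned | voices=[85 67 63]
Op 9: note_on(79): all voices busy, STEAL voice 2 (pitch 63, oldest) -> assign | voices=[85 67 79]
Op 10: note_off(85): free voice 0 | voices=[- 67 79]
Op 11: note_on(84): voice 0 is free -> assigned | voices=[84 67 79]
Op 12: note_on(70): all voices busy, STEAL voice 1 (pitch 67, oldest) -> assign | voices=[84 70 79]

Answer: 3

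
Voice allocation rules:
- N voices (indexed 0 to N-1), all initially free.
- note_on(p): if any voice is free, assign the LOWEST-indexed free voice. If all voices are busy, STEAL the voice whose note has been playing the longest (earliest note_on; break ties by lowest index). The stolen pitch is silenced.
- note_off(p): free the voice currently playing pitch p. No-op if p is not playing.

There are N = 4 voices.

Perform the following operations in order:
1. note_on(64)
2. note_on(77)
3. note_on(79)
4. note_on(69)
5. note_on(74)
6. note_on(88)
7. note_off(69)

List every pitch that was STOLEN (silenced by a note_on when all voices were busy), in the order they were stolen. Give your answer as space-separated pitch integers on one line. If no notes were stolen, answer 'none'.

Op 1: note_on(64): voice 0 is free -> assigned | voices=[64 - - -]
Op 2: note_on(77): voice 1 is free -> assigned | voices=[64 77 - -]
Op 3: note_on(79): voice 2 is free -> assigned | voices=[64 77 79 -]
Op 4: note_on(69): voice 3 is free -> assigned | voices=[64 77 79 69]
Op 5: note_on(74): all voices busy, STEAL voice 0 (pitch 64, oldest) -> assign | voices=[74 77 79 69]
Op 6: note_on(88): all voices busy, STEAL voice 1 (pitch 77, oldest) -> assign | voices=[74 88 79 69]
Op 7: note_off(69): free voice 3 | voices=[74 88 79 -]

Answer: 64 77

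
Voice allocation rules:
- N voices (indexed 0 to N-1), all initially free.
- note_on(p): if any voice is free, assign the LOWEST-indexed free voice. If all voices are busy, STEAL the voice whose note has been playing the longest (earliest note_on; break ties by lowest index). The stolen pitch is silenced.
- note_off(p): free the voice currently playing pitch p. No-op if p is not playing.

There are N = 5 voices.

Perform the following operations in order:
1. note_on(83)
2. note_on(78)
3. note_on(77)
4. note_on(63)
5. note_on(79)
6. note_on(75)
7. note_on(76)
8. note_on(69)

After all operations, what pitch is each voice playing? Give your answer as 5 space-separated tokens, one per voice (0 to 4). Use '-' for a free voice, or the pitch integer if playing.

Op 1: note_on(83): voice 0 is free -> assigned | voices=[83 - - - -]
Op 2: note_on(78): voice 1 is free -> assigned | voices=[83 78 - - -]
Op 3: note_on(77): voice 2 is free -> assigned | voices=[83 78 77 - -]
Op 4: note_on(63): voice 3 is free -> assigned | voices=[83 78 77 63 -]
Op 5: note_on(79): voice 4 is free -> assigned | voices=[83 78 77 63 79]
Op 6: note_on(75): all voices busy, STEAL voice 0 (pitch 83, oldest) -> assign | voices=[75 78 77 63 79]
Op 7: note_on(76): all voices busy, STEAL voice 1 (pitch 78, oldest) -> assign | voices=[75 76 77 63 79]
Op 8: note_on(69): all voices busy, STEAL voice 2 (pitch 77, oldest) -> assign | voices=[75 76 69 63 79]

Answer: 75 76 69 63 79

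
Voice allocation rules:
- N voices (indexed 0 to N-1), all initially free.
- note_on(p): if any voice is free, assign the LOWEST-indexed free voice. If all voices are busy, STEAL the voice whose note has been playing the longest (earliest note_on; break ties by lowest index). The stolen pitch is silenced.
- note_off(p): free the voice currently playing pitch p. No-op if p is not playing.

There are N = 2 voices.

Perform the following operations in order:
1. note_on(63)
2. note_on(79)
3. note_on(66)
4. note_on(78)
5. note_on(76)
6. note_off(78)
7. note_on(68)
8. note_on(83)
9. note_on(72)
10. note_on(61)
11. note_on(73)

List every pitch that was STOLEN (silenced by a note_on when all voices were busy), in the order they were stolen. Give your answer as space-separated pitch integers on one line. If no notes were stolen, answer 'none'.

Answer: 63 79 66 76 68 83 72

Derivation:
Op 1: note_on(63): voice 0 is free -> assigned | voices=[63 -]
Op 2: note_on(79): voice 1 is free -> assigned | voices=[63 79]
Op 3: note_on(66): all voices busy, STEAL voice 0 (pitch 63, oldest) -> assign | voices=[66 79]
Op 4: note_on(78): all voices busy, STEAL voice 1 (pitch 79, oldest) -> assign | voices=[66 78]
Op 5: note_on(76): all voices busy, STEAL voice 0 (pitch 66, oldest) -> assign | voices=[76 78]
Op 6: note_off(78): free voice 1 | voices=[76 -]
Op 7: note_on(68): voice 1 is free -> assigned | voices=[76 68]
Op 8: note_on(83): all voices busy, STEAL voice 0 (pitch 76, oldest) -> assign | voices=[83 68]
Op 9: note_on(72): all voices busy, STEAL voice 1 (pitch 68, oldest) -> assign | voices=[83 72]
Op 10: note_on(61): all voices busy, STEAL voice 0 (pitch 83, oldest) -> assign | voices=[61 72]
Op 11: note_on(73): all voices busy, STEAL voice 1 (pitch 72, oldest) -> assign | voices=[61 73]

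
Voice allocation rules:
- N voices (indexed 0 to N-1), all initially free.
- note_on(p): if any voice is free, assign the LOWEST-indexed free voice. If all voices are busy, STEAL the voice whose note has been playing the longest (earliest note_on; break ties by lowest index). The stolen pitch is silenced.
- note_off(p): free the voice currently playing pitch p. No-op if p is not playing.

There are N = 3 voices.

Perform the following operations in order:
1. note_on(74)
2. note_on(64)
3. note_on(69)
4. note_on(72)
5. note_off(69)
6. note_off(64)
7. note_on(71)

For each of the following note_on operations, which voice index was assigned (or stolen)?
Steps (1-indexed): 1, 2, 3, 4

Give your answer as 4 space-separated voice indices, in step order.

Op 1: note_on(74): voice 0 is free -> assigned | voices=[74 - -]
Op 2: note_on(64): voice 1 is free -> assigned | voices=[74 64 -]
Op 3: note_on(69): voice 2 is free -> assigned | voices=[74 64 69]
Op 4: note_on(72): all voices busy, STEAL voice 0 (pitch 74, oldest) -> assign | voices=[72 64 69]
Op 5: note_off(69): free voice 2 | voices=[72 64 -]
Op 6: note_off(64): free voice 1 | voices=[72 - -]
Op 7: note_on(71): voice 1 is free -> assigned | voices=[72 71 -]

Answer: 0 1 2 0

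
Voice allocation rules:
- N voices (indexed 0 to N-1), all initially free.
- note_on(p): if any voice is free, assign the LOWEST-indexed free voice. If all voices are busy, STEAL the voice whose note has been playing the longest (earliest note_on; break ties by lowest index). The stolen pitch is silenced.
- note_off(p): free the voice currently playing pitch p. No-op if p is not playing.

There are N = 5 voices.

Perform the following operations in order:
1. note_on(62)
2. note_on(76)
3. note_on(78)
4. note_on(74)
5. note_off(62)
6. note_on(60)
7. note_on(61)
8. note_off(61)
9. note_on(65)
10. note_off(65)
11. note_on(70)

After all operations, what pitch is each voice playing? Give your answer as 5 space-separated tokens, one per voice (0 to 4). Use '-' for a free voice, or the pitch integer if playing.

Answer: 60 76 78 74 70

Derivation:
Op 1: note_on(62): voice 0 is free -> assigned | voices=[62 - - - -]
Op 2: note_on(76): voice 1 is free -> assigned | voices=[62 76 - - -]
Op 3: note_on(78): voice 2 is free -> assigned | voices=[62 76 78 - -]
Op 4: note_on(74): voice 3 is free -> assigned | voices=[62 76 78 74 -]
Op 5: note_off(62): free voice 0 | voices=[- 76 78 74 -]
Op 6: note_on(60): voice 0 is free -> assigned | voices=[60 76 78 74 -]
Op 7: note_on(61): voice 4 is free -> assigned | voices=[60 76 78 74 61]
Op 8: note_off(61): free voice 4 | voices=[60 76 78 74 -]
Op 9: note_on(65): voice 4 is free -> assigned | voices=[60 76 78 74 65]
Op 10: note_off(65): free voice 4 | voices=[60 76 78 74 -]
Op 11: note_on(70): voice 4 is free -> assigned | voices=[60 76 78 74 70]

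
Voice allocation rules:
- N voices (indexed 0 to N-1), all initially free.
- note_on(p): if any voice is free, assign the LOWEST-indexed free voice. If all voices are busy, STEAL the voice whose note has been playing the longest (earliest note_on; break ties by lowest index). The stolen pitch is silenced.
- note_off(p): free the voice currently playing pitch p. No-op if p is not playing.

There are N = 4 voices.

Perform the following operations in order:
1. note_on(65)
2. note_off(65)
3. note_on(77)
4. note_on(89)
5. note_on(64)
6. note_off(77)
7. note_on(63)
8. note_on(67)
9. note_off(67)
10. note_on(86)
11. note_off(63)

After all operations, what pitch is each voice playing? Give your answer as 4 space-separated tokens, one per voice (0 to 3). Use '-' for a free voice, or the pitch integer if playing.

Op 1: note_on(65): voice 0 is free -> assigned | voices=[65 - - -]
Op 2: note_off(65): free voice 0 | voices=[- - - -]
Op 3: note_on(77): voice 0 is free -> assigned | voices=[77 - - -]
Op 4: note_on(89): voice 1 is free -> assigned | voices=[77 89 - -]
Op 5: note_on(64): voice 2 is free -> assigned | voices=[77 89 64 -]
Op 6: note_off(77): free voice 0 | voices=[- 89 64 -]
Op 7: note_on(63): voice 0 is free -> assigned | voices=[63 89 64 -]
Op 8: note_on(67): voice 3 is free -> assigned | voices=[63 89 64 67]
Op 9: note_off(67): free voice 3 | voices=[63 89 64 -]
Op 10: note_on(86): voice 3 is free -> assigned | voices=[63 89 64 86]
Op 11: note_off(63): free voice 0 | voices=[- 89 64 86]

Answer: - 89 64 86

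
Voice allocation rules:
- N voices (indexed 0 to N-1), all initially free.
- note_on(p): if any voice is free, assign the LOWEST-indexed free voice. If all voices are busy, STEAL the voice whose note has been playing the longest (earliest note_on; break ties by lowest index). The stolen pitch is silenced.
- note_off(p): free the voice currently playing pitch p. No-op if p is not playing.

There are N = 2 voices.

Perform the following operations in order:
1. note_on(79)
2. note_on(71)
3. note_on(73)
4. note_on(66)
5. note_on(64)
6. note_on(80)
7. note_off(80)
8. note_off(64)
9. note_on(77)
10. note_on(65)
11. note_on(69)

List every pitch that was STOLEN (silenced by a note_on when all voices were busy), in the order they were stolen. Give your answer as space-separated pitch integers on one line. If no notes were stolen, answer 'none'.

Op 1: note_on(79): voice 0 is free -> assigned | voices=[79 -]
Op 2: note_on(71): voice 1 is free -> assigned | voices=[79 71]
Op 3: note_on(73): all voices busy, STEAL voice 0 (pitch 79, oldest) -> assign | voices=[73 71]
Op 4: note_on(66): all voices busy, STEAL voice 1 (pitch 71, oldest) -> assign | voices=[73 66]
Op 5: note_on(64): all voices busy, STEAL voice 0 (pitch 73, oldest) -> assign | voices=[64 66]
Op 6: note_on(80): all voices busy, STEAL voice 1 (pitch 66, oldest) -> assign | voices=[64 80]
Op 7: note_off(80): free voice 1 | voices=[64 -]
Op 8: note_off(64): free voice 0 | voices=[- -]
Op 9: note_on(77): voice 0 is free -> assigned | voices=[77 -]
Op 10: note_on(65): voice 1 is free -> assigned | voices=[77 65]
Op 11: note_on(69): all voices busy, STEAL voice 0 (pitch 77, oldest) -> assign | voices=[69 65]

Answer: 79 71 73 66 77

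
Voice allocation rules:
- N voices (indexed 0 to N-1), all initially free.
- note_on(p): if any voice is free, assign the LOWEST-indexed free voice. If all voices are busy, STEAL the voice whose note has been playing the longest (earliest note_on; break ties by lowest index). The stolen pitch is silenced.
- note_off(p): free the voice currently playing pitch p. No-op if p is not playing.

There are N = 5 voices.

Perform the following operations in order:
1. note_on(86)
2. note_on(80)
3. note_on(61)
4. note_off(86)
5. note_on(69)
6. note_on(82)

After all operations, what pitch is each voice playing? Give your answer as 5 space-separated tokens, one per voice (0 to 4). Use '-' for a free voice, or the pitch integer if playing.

Answer: 69 80 61 82 -

Derivation:
Op 1: note_on(86): voice 0 is free -> assigned | voices=[86 - - - -]
Op 2: note_on(80): voice 1 is free -> assigned | voices=[86 80 - - -]
Op 3: note_on(61): voice 2 is free -> assigned | voices=[86 80 61 - -]
Op 4: note_off(86): free voice 0 | voices=[- 80 61 - -]
Op 5: note_on(69): voice 0 is free -> assigned | voices=[69 80 61 - -]
Op 6: note_on(82): voice 3 is free -> assigned | voices=[69 80 61 82 -]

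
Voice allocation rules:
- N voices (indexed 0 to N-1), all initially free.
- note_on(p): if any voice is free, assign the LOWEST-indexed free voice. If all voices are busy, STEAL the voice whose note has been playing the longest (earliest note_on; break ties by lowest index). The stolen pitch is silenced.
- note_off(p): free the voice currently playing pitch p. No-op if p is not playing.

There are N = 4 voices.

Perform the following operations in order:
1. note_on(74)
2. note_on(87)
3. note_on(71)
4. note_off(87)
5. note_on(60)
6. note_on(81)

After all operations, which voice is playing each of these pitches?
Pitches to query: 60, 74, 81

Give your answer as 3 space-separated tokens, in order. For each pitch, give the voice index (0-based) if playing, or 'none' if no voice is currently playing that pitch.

Answer: 1 0 3

Derivation:
Op 1: note_on(74): voice 0 is free -> assigned | voices=[74 - - -]
Op 2: note_on(87): voice 1 is free -> assigned | voices=[74 87 - -]
Op 3: note_on(71): voice 2 is free -> assigned | voices=[74 87 71 -]
Op 4: note_off(87): free voice 1 | voices=[74 - 71 -]
Op 5: note_on(60): voice 1 is free -> assigned | voices=[74 60 71 -]
Op 6: note_on(81): voice 3 is free -> assigned | voices=[74 60 71 81]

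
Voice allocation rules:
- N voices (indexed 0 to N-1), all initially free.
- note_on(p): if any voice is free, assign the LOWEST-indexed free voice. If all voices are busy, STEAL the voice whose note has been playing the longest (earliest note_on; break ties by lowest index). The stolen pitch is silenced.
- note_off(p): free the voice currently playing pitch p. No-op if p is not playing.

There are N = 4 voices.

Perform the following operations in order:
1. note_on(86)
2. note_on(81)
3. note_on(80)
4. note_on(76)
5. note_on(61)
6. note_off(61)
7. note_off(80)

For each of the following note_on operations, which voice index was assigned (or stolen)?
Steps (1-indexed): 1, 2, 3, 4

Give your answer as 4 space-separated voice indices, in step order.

Answer: 0 1 2 3

Derivation:
Op 1: note_on(86): voice 0 is free -> assigned | voices=[86 - - -]
Op 2: note_on(81): voice 1 is free -> assigned | voices=[86 81 - -]
Op 3: note_on(80): voice 2 is free -> assigned | voices=[86 81 80 -]
Op 4: note_on(76): voice 3 is free -> assigned | voices=[86 81 80 76]
Op 5: note_on(61): all voices busy, STEAL voice 0 (pitch 86, oldest) -> assign | voices=[61 81 80 76]
Op 6: note_off(61): free voice 0 | voices=[- 81 80 76]
Op 7: note_off(80): free voice 2 | voices=[- 81 - 76]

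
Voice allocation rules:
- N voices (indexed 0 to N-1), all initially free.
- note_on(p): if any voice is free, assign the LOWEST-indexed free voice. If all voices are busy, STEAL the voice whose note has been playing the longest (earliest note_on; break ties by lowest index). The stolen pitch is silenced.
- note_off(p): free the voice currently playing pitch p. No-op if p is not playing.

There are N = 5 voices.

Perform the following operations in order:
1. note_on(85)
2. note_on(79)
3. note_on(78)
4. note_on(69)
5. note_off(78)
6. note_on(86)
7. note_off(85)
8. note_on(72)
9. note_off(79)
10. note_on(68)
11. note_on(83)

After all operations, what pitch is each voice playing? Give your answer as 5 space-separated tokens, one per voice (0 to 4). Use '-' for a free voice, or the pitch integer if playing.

Answer: 72 68 86 69 83

Derivation:
Op 1: note_on(85): voice 0 is free -> assigned | voices=[85 - - - -]
Op 2: note_on(79): voice 1 is free -> assigned | voices=[85 79 - - -]
Op 3: note_on(78): voice 2 is free -> assigned | voices=[85 79 78 - -]
Op 4: note_on(69): voice 3 is free -> assigned | voices=[85 79 78 69 -]
Op 5: note_off(78): free voice 2 | voices=[85 79 - 69 -]
Op 6: note_on(86): voice 2 is free -> assigned | voices=[85 79 86 69 -]
Op 7: note_off(85): free voice 0 | voices=[- 79 86 69 -]
Op 8: note_on(72): voice 0 is free -> assigned | voices=[72 79 86 69 -]
Op 9: note_off(79): free voice 1 | voices=[72 - 86 69 -]
Op 10: note_on(68): voice 1 is free -> assigned | voices=[72 68 86 69 -]
Op 11: note_on(83): voice 4 is free -> assigned | voices=[72 68 86 69 83]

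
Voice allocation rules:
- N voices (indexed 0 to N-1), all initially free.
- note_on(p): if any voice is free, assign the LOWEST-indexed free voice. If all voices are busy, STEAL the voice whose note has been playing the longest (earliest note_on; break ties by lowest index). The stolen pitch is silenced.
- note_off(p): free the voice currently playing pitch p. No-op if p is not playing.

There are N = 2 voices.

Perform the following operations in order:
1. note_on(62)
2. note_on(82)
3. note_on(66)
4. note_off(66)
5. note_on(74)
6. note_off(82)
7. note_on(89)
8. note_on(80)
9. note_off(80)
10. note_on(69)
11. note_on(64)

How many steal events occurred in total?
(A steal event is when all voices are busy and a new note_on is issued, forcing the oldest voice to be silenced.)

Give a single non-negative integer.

Answer: 3

Derivation:
Op 1: note_on(62): voice 0 is free -> assigned | voices=[62 -]
Op 2: note_on(82): voice 1 is free -> assigned | voices=[62 82]
Op 3: note_on(66): all voices busy, STEAL voice 0 (pitch 62, oldest) -> assign | voices=[66 82]
Op 4: note_off(66): free voice 0 | voices=[- 82]
Op 5: note_on(74): voice 0 is free -> assigned | voices=[74 82]
Op 6: note_off(82): free voice 1 | voices=[74 -]
Op 7: note_on(89): voice 1 is free -> assigned | voices=[74 89]
Op 8: note_on(80): all voices busy, STEAL voice 0 (pitch 74, oldest) -> assign | voices=[80 89]
Op 9: note_off(80): free voice 0 | voices=[- 89]
Op 10: note_on(69): voice 0 is free -> assigned | voices=[69 89]
Op 11: note_on(64): all voices busy, STEAL voice 1 (pitch 89, oldest) -> assign | voices=[69 64]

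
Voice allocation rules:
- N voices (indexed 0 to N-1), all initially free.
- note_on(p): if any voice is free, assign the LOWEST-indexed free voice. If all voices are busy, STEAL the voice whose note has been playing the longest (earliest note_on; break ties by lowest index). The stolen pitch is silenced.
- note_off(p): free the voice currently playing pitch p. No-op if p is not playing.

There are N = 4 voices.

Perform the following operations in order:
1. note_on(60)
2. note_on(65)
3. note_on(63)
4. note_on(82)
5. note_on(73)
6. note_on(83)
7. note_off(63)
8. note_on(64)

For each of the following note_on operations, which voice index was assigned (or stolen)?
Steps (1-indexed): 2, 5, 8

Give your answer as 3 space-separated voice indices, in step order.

Answer: 1 0 2

Derivation:
Op 1: note_on(60): voice 0 is free -> assigned | voices=[60 - - -]
Op 2: note_on(65): voice 1 is free -> assigned | voices=[60 65 - -]
Op 3: note_on(63): voice 2 is free -> assigned | voices=[60 65 63 -]
Op 4: note_on(82): voice 3 is free -> assigned | voices=[60 65 63 82]
Op 5: note_on(73): all voices busy, STEAL voice 0 (pitch 60, oldest) -> assign | voices=[73 65 63 82]
Op 6: note_on(83): all voices busy, STEAL voice 1 (pitch 65, oldest) -> assign | voices=[73 83 63 82]
Op 7: note_off(63): free voice 2 | voices=[73 83 - 82]
Op 8: note_on(64): voice 2 is free -> assigned | voices=[73 83 64 82]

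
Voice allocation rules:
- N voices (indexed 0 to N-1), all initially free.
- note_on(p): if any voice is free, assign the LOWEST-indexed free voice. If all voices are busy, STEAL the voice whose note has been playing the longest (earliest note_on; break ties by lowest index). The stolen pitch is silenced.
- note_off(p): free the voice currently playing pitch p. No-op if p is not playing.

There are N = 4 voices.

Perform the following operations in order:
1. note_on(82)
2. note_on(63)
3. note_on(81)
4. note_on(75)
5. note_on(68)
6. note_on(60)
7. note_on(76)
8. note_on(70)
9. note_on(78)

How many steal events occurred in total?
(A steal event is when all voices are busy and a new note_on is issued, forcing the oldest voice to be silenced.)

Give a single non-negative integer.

Op 1: note_on(82): voice 0 is free -> assigned | voices=[82 - - -]
Op 2: note_on(63): voice 1 is free -> assigned | voices=[82 63 - -]
Op 3: note_on(81): voice 2 is free -> assigned | voices=[82 63 81 -]
Op 4: note_on(75): voice 3 is free -> assigned | voices=[82 63 81 75]
Op 5: note_on(68): all voices busy, STEAL voice 0 (pitch 82, oldest) -> assign | voices=[68 63 81 75]
Op 6: note_on(60): all voices busy, STEAL voice 1 (pitch 63, oldest) -> assign | voices=[68 60 81 75]
Op 7: note_on(76): all voices busy, STEAL voice 2 (pitch 81, oldest) -> assign | voices=[68 60 76 75]
Op 8: note_on(70): all voices busy, STEAL voice 3 (pitch 75, oldest) -> assign | voices=[68 60 76 70]
Op 9: note_on(78): all voices busy, STEAL voice 0 (pitch 68, oldest) -> assign | voices=[78 60 76 70]

Answer: 5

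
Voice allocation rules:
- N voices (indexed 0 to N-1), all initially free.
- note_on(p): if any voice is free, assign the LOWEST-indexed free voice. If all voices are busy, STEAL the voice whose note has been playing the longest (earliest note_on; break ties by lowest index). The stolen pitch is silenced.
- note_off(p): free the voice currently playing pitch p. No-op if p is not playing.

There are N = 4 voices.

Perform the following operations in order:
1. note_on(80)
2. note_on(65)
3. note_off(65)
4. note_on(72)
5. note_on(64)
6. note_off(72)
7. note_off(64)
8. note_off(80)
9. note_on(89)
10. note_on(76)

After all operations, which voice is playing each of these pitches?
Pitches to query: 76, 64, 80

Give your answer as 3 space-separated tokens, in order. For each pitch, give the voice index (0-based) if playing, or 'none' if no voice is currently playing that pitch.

Answer: 1 none none

Derivation:
Op 1: note_on(80): voice 0 is free -> assigned | voices=[80 - - -]
Op 2: note_on(65): voice 1 is free -> assigned | voices=[80 65 - -]
Op 3: note_off(65): free voice 1 | voices=[80 - - -]
Op 4: note_on(72): voice 1 is free -> assigned | voices=[80 72 - -]
Op 5: note_on(64): voice 2 is free -> assigned | voices=[80 72 64 -]
Op 6: note_off(72): free voice 1 | voices=[80 - 64 -]
Op 7: note_off(64): free voice 2 | voices=[80 - - -]
Op 8: note_off(80): free voice 0 | voices=[- - - -]
Op 9: note_on(89): voice 0 is free -> assigned | voices=[89 - - -]
Op 10: note_on(76): voice 1 is free -> assigned | voices=[89 76 - -]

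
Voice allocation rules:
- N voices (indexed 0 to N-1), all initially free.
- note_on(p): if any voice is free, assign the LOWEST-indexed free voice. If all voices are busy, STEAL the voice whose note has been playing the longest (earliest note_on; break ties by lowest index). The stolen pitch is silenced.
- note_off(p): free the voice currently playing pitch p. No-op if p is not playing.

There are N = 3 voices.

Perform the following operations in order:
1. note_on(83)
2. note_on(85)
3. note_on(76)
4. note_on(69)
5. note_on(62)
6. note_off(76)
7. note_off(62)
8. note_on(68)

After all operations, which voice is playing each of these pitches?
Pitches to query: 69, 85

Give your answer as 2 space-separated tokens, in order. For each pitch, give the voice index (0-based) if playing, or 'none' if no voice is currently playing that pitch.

Answer: 0 none

Derivation:
Op 1: note_on(83): voice 0 is free -> assigned | voices=[83 - -]
Op 2: note_on(85): voice 1 is free -> assigned | voices=[83 85 -]
Op 3: note_on(76): voice 2 is free -> assigned | voices=[83 85 76]
Op 4: note_on(69): all voices busy, STEAL voice 0 (pitch 83, oldest) -> assign | voices=[69 85 76]
Op 5: note_on(62): all voices busy, STEAL voice 1 (pitch 85, oldest) -> assign | voices=[69 62 76]
Op 6: note_off(76): free voice 2 | voices=[69 62 -]
Op 7: note_off(62): free voice 1 | voices=[69 - -]
Op 8: note_on(68): voice 1 is free -> assigned | voices=[69 68 -]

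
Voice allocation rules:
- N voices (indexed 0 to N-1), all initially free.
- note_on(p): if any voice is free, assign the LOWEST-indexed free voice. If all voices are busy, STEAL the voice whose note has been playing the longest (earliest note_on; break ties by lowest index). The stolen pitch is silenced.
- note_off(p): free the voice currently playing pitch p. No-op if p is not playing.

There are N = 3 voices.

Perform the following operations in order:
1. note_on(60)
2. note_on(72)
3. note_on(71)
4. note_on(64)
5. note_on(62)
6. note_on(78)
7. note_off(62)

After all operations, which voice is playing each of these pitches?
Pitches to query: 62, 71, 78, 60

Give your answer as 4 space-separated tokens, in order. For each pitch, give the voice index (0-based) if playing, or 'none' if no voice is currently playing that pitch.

Answer: none none 2 none

Derivation:
Op 1: note_on(60): voice 0 is free -> assigned | voices=[60 - -]
Op 2: note_on(72): voice 1 is free -> assigned | voices=[60 72 -]
Op 3: note_on(71): voice 2 is free -> assigned | voices=[60 72 71]
Op 4: note_on(64): all voices busy, STEAL voice 0 (pitch 60, oldest) -> assign | voices=[64 72 71]
Op 5: note_on(62): all voices busy, STEAL voice 1 (pitch 72, oldest) -> assign | voices=[64 62 71]
Op 6: note_on(78): all voices busy, STEAL voice 2 (pitch 71, oldest) -> assign | voices=[64 62 78]
Op 7: note_off(62): free voice 1 | voices=[64 - 78]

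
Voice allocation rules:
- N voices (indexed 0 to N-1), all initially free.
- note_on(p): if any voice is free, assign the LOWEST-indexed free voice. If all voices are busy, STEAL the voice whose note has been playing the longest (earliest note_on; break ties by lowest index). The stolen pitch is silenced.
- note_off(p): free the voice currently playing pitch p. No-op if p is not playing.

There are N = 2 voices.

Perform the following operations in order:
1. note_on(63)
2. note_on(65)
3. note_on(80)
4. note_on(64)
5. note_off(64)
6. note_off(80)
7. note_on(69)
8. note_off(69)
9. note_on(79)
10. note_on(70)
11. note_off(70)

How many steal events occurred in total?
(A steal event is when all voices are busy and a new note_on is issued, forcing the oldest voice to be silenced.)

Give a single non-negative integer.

Op 1: note_on(63): voice 0 is free -> assigned | voices=[63 -]
Op 2: note_on(65): voice 1 is free -> assigned | voices=[63 65]
Op 3: note_on(80): all voices busy, STEAL voice 0 (pitch 63, oldest) -> assign | voices=[80 65]
Op 4: note_on(64): all voices busy, STEAL voice 1 (pitch 65, oldest) -> assign | voices=[80 64]
Op 5: note_off(64): free voice 1 | voices=[80 -]
Op 6: note_off(80): free voice 0 | voices=[- -]
Op 7: note_on(69): voice 0 is free -> assigned | voices=[69 -]
Op 8: note_off(69): free voice 0 | voices=[- -]
Op 9: note_on(79): voice 0 is free -> assigned | voices=[79 -]
Op 10: note_on(70): voice 1 is free -> assigned | voices=[79 70]
Op 11: note_off(70): free voice 1 | voices=[79 -]

Answer: 2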